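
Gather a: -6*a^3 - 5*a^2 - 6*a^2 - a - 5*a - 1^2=-6*a^3 - 11*a^2 - 6*a - 1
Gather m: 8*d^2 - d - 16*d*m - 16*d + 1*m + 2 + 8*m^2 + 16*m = 8*d^2 - 17*d + 8*m^2 + m*(17 - 16*d) + 2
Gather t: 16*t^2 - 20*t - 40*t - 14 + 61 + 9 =16*t^2 - 60*t + 56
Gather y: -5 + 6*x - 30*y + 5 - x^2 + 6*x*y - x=-x^2 + 5*x + y*(6*x - 30)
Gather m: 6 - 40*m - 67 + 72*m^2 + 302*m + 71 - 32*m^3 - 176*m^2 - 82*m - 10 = -32*m^3 - 104*m^2 + 180*m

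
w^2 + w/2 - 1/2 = (w - 1/2)*(w + 1)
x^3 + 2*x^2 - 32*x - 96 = (x - 6)*(x + 4)^2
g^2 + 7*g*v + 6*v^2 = (g + v)*(g + 6*v)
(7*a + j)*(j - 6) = 7*a*j - 42*a + j^2 - 6*j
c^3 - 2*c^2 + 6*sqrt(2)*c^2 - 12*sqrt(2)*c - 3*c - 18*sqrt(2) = (c - 3)*(c + 1)*(c + 6*sqrt(2))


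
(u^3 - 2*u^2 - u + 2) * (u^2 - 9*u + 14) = u^5 - 11*u^4 + 31*u^3 - 17*u^2 - 32*u + 28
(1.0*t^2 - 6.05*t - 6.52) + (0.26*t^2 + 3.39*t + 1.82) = 1.26*t^2 - 2.66*t - 4.7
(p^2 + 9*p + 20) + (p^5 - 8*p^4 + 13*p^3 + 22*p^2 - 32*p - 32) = p^5 - 8*p^4 + 13*p^3 + 23*p^2 - 23*p - 12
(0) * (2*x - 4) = 0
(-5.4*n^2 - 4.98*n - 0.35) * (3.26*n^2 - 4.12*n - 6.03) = -17.604*n^4 + 6.0132*n^3 + 51.9386*n^2 + 31.4714*n + 2.1105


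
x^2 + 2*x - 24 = (x - 4)*(x + 6)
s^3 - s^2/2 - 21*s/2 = s*(s - 7/2)*(s + 3)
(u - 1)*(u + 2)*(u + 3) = u^3 + 4*u^2 + u - 6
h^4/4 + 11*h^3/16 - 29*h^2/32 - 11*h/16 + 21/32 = (h/4 + 1/4)*(h - 1)*(h - 3/4)*(h + 7/2)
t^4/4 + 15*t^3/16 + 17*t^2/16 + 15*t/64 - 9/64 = (t/4 + 1/4)*(t - 1/4)*(t + 3/2)^2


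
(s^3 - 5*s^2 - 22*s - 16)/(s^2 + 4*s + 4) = (s^2 - 7*s - 8)/(s + 2)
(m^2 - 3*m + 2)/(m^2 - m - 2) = (m - 1)/(m + 1)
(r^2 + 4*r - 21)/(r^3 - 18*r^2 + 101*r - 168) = (r + 7)/(r^2 - 15*r + 56)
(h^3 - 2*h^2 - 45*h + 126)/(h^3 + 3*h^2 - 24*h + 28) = (h^2 - 9*h + 18)/(h^2 - 4*h + 4)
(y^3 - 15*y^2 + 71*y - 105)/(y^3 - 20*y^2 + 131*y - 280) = (y - 3)/(y - 8)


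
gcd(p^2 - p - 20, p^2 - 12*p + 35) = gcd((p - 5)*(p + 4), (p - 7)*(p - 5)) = p - 5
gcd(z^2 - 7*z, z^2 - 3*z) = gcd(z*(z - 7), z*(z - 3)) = z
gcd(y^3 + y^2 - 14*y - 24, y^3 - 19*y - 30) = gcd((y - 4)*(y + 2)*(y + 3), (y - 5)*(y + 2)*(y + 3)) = y^2 + 5*y + 6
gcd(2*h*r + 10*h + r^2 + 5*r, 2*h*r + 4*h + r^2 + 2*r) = 2*h + r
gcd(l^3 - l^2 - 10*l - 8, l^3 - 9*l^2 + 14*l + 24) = l^2 - 3*l - 4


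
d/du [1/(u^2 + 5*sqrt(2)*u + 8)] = (-2*u - 5*sqrt(2))/(u^2 + 5*sqrt(2)*u + 8)^2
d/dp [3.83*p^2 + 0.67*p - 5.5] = 7.66*p + 0.67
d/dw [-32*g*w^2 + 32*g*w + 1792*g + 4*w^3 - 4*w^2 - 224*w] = -64*g*w + 32*g + 12*w^2 - 8*w - 224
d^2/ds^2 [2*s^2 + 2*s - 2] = 4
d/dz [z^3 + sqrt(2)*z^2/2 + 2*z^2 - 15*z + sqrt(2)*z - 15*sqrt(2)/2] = 3*z^2 + sqrt(2)*z + 4*z - 15 + sqrt(2)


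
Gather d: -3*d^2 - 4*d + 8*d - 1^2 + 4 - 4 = -3*d^2 + 4*d - 1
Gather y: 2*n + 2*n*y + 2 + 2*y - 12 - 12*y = 2*n + y*(2*n - 10) - 10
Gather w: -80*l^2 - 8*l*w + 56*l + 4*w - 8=-80*l^2 + 56*l + w*(4 - 8*l) - 8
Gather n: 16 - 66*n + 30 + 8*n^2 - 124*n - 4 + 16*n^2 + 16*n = 24*n^2 - 174*n + 42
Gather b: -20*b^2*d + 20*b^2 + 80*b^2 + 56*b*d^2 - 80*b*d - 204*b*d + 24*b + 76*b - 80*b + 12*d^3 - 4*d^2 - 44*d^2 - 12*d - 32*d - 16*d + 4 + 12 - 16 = b^2*(100 - 20*d) + b*(56*d^2 - 284*d + 20) + 12*d^3 - 48*d^2 - 60*d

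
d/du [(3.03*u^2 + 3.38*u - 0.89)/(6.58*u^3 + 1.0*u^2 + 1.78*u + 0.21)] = (-19.9374*u^4 - 44.4808*u^3 + 19.582*u^2 + 3.0526*u + 2.294)/(43.2964*u^6 + 13.16*u^5 + 24.4248*u^4 + 6.3236*u^3 + 3.5884*u^2 + 0.7476*u + 0.0441)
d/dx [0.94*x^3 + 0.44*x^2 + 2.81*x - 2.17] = 2.82*x^2 + 0.88*x + 2.81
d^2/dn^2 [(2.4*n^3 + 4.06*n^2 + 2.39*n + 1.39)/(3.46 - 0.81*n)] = (-3.14928*n^3 + 40.35744*n^2 - 172.39104*n - 112.429778)/(0.531441*n^3 - 6.810318*n^2 + 29.090988*n - 41.421736)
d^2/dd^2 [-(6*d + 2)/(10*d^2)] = 6*(-d - 1)/(5*d^4)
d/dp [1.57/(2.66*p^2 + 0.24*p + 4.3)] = (-8.3524*p - 0.3768)/(2.66*p^2 + 0.24*p + 4.3)^2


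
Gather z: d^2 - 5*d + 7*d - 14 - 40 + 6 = d^2 + 2*d - 48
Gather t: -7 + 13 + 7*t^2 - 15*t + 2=7*t^2 - 15*t + 8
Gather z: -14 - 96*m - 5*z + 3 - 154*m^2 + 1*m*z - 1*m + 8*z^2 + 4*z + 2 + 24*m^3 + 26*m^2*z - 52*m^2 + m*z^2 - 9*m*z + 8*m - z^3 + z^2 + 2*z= 24*m^3 - 206*m^2 - 89*m - z^3 + z^2*(m + 9) + z*(26*m^2 - 8*m + 1) - 9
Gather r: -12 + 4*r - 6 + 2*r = 6*r - 18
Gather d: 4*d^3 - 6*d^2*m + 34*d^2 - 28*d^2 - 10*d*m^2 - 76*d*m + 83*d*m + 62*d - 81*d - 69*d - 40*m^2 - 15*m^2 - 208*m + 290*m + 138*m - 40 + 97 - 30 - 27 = 4*d^3 + d^2*(6 - 6*m) + d*(-10*m^2 + 7*m - 88) - 55*m^2 + 220*m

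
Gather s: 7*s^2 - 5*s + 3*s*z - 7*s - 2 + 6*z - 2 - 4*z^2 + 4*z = 7*s^2 + s*(3*z - 12) - 4*z^2 + 10*z - 4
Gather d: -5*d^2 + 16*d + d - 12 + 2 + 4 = -5*d^2 + 17*d - 6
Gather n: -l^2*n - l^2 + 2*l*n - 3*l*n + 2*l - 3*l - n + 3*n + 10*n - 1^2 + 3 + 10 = -l^2 - l + n*(-l^2 - l + 12) + 12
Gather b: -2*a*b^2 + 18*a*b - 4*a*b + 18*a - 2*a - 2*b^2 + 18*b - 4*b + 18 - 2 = 16*a + b^2*(-2*a - 2) + b*(14*a + 14) + 16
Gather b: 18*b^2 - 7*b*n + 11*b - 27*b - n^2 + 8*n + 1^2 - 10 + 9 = 18*b^2 + b*(-7*n - 16) - n^2 + 8*n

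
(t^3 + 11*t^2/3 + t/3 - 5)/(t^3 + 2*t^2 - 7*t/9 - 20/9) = 3*(t + 3)/(3*t + 4)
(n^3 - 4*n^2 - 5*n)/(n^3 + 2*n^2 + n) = (n - 5)/(n + 1)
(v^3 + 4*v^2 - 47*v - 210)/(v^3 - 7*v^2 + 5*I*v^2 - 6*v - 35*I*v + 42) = (v^2 + 11*v + 30)/(v^2 + 5*I*v - 6)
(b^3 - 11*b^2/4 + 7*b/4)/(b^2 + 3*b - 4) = b*(4*b - 7)/(4*(b + 4))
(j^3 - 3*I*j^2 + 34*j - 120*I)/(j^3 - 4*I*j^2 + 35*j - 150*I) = (j - 4*I)/(j - 5*I)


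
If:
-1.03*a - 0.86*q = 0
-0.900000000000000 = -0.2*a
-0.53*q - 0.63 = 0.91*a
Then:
No Solution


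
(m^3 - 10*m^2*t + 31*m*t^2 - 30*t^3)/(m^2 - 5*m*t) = m - 5*t + 6*t^2/m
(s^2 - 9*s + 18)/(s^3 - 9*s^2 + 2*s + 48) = (s - 6)/(s^2 - 6*s - 16)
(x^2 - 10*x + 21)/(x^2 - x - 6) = (x - 7)/(x + 2)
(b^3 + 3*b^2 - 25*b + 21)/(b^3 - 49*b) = (b^2 - 4*b + 3)/(b*(b - 7))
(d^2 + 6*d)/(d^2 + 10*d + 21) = d*(d + 6)/(d^2 + 10*d + 21)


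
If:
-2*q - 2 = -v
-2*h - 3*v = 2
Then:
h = -3*v/2 - 1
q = v/2 - 1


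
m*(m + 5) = m^2 + 5*m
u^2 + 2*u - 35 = (u - 5)*(u + 7)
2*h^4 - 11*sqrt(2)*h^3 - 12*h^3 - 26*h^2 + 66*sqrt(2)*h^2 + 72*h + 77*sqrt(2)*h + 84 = (h - 7)*(h - 6*sqrt(2))*(sqrt(2)*h + 1)*(sqrt(2)*h + sqrt(2))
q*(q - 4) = q^2 - 4*q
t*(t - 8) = t^2 - 8*t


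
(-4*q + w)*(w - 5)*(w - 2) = -4*q*w^2 + 28*q*w - 40*q + w^3 - 7*w^2 + 10*w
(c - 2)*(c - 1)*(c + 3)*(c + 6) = c^4 + 6*c^3 - 7*c^2 - 36*c + 36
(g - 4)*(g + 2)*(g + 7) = g^3 + 5*g^2 - 22*g - 56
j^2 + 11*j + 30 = (j + 5)*(j + 6)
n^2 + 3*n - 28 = (n - 4)*(n + 7)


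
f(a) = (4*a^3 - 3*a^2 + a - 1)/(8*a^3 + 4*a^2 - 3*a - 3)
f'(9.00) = 0.01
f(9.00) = 0.44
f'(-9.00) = 0.01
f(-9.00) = 0.58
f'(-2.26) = 0.30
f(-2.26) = 0.95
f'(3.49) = 0.03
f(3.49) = 0.36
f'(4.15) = 0.02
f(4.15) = 0.38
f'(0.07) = -0.42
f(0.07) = 0.30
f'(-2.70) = 0.18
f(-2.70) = 0.85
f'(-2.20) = 0.33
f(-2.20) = 0.97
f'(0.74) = 115.32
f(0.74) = -1.33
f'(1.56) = 0.10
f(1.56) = 0.26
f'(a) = (-24*a^2 - 8*a + 3)*(4*a^3 - 3*a^2 + a - 1)/(8*a^3 + 4*a^2 - 3*a - 3)^2 + (12*a^2 - 6*a + 1)/(8*a^3 + 4*a^2 - 3*a - 3) = (40*a^4 - 40*a^3 - 7*a^2 + 26*a - 6)/(64*a^6 + 64*a^5 - 32*a^4 - 72*a^3 - 15*a^2 + 18*a + 9)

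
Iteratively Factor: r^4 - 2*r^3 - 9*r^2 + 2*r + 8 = (r + 1)*(r^3 - 3*r^2 - 6*r + 8) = (r - 4)*(r + 1)*(r^2 + r - 2) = (r - 4)*(r + 1)*(r + 2)*(r - 1)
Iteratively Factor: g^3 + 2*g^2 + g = (g)*(g^2 + 2*g + 1) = g*(g + 1)*(g + 1)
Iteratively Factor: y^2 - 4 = (y + 2)*(y - 2)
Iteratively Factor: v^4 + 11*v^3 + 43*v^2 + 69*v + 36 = (v + 4)*(v^3 + 7*v^2 + 15*v + 9) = (v + 3)*(v + 4)*(v^2 + 4*v + 3) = (v + 3)^2*(v + 4)*(v + 1)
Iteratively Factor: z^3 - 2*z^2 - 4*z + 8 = (z + 2)*(z^2 - 4*z + 4) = (z - 2)*(z + 2)*(z - 2)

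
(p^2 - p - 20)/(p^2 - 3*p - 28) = (p - 5)/(p - 7)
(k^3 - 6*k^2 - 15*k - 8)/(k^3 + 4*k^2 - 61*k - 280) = (k^2 + 2*k + 1)/(k^2 + 12*k + 35)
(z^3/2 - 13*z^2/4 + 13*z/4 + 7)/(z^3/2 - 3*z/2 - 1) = (z^2 - 15*z/2 + 14)/(z^2 - z - 2)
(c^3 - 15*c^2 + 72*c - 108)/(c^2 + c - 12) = (c^2 - 12*c + 36)/(c + 4)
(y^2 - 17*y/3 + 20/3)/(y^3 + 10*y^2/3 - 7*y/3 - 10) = (y - 4)/(y^2 + 5*y + 6)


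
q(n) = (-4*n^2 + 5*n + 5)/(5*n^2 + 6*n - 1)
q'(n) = (5 - 8*n)/(5*n^2 + 6*n - 1) + (-10*n - 6)*(-4*n^2 + 5*n + 5)/(5*n^2 + 6*n - 1)^2 = 7*(-7*n^2 - 6*n - 5)/(25*n^4 + 60*n^3 + 26*n^2 - 12*n + 1)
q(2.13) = -0.07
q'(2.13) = -0.29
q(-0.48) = -0.62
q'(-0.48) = -3.51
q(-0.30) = -1.34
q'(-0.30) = -4.85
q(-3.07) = -1.73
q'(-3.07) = -0.48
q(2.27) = -0.11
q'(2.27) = -0.26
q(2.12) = -0.07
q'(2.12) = -0.29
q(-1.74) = -4.28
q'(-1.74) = -8.06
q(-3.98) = -1.44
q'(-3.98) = -0.22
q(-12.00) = -0.98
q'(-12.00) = -0.02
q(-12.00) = -0.98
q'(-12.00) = -0.02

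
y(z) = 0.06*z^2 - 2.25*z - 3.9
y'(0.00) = -2.25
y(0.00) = -3.90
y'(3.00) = -1.89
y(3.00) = -10.11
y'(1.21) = -2.10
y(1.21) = -6.53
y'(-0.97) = -2.37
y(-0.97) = -1.66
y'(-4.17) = -2.75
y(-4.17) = 6.53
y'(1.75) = -2.04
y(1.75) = -7.65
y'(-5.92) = -2.96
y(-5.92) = 11.52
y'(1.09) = -2.12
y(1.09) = -6.28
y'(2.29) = -1.98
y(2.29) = -8.74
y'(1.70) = -2.05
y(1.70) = -7.55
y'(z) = 0.12*z - 2.25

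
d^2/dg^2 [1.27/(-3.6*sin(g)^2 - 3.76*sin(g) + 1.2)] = (65.8368*sin(g)^4 + 51.57216*sin(g)^3 - 58.854848*sin(g)^2 - 97.41408*sin(g) - 46.882304)/(3.6*sin(g)^2 + 3.76*sin(g) - 1.2)^3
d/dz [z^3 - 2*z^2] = z*(3*z - 4)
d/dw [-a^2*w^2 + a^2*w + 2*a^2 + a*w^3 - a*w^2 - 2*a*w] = a*(-2*a*w + a + 3*w^2 - 2*w - 2)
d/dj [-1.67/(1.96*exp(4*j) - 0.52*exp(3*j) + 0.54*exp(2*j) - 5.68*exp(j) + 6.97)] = (13.0928*exp(3*j) - 2.6052*exp(2*j) + 1.8036*exp(j) - 9.4856)*exp(j)/(1.96*exp(4*j) - 0.52*exp(3*j) + 0.54*exp(2*j) - 5.68*exp(j) + 6.97)^2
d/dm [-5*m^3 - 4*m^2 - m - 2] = -15*m^2 - 8*m - 1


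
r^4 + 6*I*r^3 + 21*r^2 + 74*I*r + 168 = (r - 3*I)*(r - 2*I)*(r + 4*I)*(r + 7*I)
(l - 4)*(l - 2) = l^2 - 6*l + 8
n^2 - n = n*(n - 1)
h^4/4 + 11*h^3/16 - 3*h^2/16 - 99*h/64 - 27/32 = (h/4 + 1/2)*(h - 3/2)*(h + 3/4)*(h + 3/2)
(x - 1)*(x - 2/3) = x^2 - 5*x/3 + 2/3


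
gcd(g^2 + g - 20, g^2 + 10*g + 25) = g + 5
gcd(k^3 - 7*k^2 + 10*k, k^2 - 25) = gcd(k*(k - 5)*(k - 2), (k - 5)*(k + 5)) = k - 5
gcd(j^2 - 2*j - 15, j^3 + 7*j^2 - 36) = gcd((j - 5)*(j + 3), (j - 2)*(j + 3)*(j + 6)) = j + 3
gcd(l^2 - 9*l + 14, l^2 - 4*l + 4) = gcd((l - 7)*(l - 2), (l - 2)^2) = l - 2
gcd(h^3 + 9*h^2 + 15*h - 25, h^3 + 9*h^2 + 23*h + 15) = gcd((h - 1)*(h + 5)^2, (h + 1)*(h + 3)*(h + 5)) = h + 5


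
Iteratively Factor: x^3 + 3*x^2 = (x + 3)*(x^2) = x*(x + 3)*(x)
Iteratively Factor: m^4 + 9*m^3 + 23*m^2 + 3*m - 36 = (m + 3)*(m^3 + 6*m^2 + 5*m - 12) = (m - 1)*(m + 3)*(m^2 + 7*m + 12) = (m - 1)*(m + 3)*(m + 4)*(m + 3)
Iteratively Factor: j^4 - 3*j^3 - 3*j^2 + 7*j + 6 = (j - 3)*(j^3 - 3*j - 2) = (j - 3)*(j - 2)*(j^2 + 2*j + 1) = (j - 3)*(j - 2)*(j + 1)*(j + 1)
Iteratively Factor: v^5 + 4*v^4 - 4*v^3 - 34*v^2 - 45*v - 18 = (v + 1)*(v^4 + 3*v^3 - 7*v^2 - 27*v - 18) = (v + 1)*(v + 3)*(v^3 - 7*v - 6) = (v + 1)^2*(v + 3)*(v^2 - v - 6) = (v + 1)^2*(v + 2)*(v + 3)*(v - 3)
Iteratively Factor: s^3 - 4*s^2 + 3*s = (s)*(s^2 - 4*s + 3) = s*(s - 1)*(s - 3)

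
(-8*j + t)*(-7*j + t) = 56*j^2 - 15*j*t + t^2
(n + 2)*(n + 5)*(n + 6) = n^3 + 13*n^2 + 52*n + 60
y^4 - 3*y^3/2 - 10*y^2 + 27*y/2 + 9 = (y - 3)*(y - 2)*(y + 1/2)*(y + 3)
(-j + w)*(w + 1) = -j*w - j + w^2 + w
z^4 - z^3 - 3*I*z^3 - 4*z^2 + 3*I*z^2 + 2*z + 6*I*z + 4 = (z - 2)*(z + 1)*(z - 2*I)*(z - I)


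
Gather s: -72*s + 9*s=-63*s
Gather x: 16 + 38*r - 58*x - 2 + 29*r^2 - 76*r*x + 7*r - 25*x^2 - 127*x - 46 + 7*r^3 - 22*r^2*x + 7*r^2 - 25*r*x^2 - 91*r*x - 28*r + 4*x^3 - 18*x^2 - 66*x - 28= 7*r^3 + 36*r^2 + 17*r + 4*x^3 + x^2*(-25*r - 43) + x*(-22*r^2 - 167*r - 251) - 60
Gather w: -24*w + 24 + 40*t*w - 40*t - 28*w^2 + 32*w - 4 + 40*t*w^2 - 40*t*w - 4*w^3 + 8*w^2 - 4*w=-40*t - 4*w^3 + w^2*(40*t - 20) + 4*w + 20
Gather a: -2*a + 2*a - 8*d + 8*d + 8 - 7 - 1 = 0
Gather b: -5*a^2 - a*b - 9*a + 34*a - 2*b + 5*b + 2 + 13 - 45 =-5*a^2 + 25*a + b*(3 - a) - 30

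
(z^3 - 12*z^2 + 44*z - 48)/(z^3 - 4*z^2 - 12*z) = (z^2 - 6*z + 8)/(z*(z + 2))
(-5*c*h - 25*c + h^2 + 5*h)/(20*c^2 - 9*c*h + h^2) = (-h - 5)/(4*c - h)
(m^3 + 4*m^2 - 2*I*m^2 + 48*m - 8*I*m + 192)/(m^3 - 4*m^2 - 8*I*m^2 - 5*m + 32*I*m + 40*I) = (m^2 + m*(4 + 6*I) + 24*I)/(m^2 - 4*m - 5)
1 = 1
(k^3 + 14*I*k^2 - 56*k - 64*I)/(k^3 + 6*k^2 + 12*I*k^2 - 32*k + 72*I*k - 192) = (k + 2*I)/(k + 6)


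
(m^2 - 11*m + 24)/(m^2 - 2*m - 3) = (m - 8)/(m + 1)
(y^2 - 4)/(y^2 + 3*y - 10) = (y + 2)/(y + 5)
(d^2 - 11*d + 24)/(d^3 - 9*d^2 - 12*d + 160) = (d - 3)/(d^2 - d - 20)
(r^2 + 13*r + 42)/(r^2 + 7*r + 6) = (r + 7)/(r + 1)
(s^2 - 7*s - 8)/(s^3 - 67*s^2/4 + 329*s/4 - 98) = 4*(s + 1)/(4*s^2 - 35*s + 49)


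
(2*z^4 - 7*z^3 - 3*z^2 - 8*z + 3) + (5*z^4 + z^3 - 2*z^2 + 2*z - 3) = 7*z^4 - 6*z^3 - 5*z^2 - 6*z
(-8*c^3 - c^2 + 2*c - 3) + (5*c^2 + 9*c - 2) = -8*c^3 + 4*c^2 + 11*c - 5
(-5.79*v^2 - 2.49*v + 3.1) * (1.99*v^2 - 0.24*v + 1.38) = -11.5221*v^4 - 3.5655*v^3 - 1.2236*v^2 - 4.1802*v + 4.278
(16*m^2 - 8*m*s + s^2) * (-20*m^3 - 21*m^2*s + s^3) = -320*m^5 - 176*m^4*s + 148*m^3*s^2 - 5*m^2*s^3 - 8*m*s^4 + s^5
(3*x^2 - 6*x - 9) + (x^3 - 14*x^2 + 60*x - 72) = x^3 - 11*x^2 + 54*x - 81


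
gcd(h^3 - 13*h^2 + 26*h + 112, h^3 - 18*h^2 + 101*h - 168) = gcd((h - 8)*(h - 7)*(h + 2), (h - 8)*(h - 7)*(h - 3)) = h^2 - 15*h + 56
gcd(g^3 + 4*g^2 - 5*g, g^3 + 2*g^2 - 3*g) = g^2 - g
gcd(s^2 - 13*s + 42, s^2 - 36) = s - 6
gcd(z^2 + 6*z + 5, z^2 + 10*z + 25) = z + 5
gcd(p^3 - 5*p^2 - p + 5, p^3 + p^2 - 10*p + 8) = p - 1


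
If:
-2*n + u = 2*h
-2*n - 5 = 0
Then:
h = u/2 + 5/2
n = -5/2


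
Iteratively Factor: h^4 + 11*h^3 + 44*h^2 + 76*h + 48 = (h + 2)*(h^3 + 9*h^2 + 26*h + 24) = (h + 2)*(h + 3)*(h^2 + 6*h + 8) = (h + 2)^2*(h + 3)*(h + 4)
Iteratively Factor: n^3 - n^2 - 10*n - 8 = (n + 1)*(n^2 - 2*n - 8) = (n - 4)*(n + 1)*(n + 2)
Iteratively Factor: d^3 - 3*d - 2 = (d - 2)*(d^2 + 2*d + 1) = (d - 2)*(d + 1)*(d + 1)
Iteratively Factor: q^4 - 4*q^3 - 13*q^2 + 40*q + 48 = (q + 1)*(q^3 - 5*q^2 - 8*q + 48) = (q - 4)*(q + 1)*(q^2 - q - 12) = (q - 4)*(q + 1)*(q + 3)*(q - 4)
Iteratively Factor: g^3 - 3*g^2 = (g - 3)*(g^2) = g*(g - 3)*(g)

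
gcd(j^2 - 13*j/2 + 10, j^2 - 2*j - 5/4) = j - 5/2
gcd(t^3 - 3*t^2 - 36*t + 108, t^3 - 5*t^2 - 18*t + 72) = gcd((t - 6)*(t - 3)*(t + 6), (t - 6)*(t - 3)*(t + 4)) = t^2 - 9*t + 18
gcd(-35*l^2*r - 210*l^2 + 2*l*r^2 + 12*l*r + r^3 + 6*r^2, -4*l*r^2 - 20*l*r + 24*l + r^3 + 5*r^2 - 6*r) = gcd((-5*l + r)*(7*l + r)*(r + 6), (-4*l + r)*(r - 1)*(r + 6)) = r + 6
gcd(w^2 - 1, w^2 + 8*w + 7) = w + 1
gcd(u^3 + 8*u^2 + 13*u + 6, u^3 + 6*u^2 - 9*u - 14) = u + 1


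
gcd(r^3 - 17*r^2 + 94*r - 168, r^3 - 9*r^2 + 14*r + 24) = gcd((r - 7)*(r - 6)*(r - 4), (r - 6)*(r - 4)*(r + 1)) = r^2 - 10*r + 24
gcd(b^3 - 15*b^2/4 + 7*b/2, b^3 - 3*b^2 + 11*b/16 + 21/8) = b^2 - 15*b/4 + 7/2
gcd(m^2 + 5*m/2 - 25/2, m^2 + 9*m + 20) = m + 5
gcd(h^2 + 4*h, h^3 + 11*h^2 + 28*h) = h^2 + 4*h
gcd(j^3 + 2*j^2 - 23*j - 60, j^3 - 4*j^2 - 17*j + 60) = j^2 - j - 20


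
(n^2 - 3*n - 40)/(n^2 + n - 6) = (n^2 - 3*n - 40)/(n^2 + n - 6)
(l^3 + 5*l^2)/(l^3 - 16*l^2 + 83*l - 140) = l^2*(l + 5)/(l^3 - 16*l^2 + 83*l - 140)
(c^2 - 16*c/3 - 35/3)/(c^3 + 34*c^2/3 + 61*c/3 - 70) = (3*c^2 - 16*c - 35)/(3*c^3 + 34*c^2 + 61*c - 210)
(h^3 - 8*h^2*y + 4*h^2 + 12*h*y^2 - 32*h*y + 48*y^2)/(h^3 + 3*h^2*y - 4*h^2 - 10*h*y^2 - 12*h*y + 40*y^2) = (h^2 - 6*h*y + 4*h - 24*y)/(h^2 + 5*h*y - 4*h - 20*y)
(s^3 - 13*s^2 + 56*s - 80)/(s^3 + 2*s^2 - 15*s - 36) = (s^2 - 9*s + 20)/(s^2 + 6*s + 9)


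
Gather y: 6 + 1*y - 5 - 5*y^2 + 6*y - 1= -5*y^2 + 7*y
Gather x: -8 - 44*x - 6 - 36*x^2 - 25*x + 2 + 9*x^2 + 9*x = -27*x^2 - 60*x - 12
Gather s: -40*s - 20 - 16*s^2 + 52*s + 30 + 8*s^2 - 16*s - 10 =-8*s^2 - 4*s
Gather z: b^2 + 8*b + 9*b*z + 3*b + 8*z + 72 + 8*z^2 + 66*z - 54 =b^2 + 11*b + 8*z^2 + z*(9*b + 74) + 18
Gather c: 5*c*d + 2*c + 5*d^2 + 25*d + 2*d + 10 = c*(5*d + 2) + 5*d^2 + 27*d + 10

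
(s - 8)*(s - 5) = s^2 - 13*s + 40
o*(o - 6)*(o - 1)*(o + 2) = o^4 - 5*o^3 - 8*o^2 + 12*o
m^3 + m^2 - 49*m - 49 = (m - 7)*(m + 1)*(m + 7)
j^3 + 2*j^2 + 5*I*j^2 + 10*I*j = j*(j + 2)*(j + 5*I)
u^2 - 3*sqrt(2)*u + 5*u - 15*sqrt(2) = (u + 5)*(u - 3*sqrt(2))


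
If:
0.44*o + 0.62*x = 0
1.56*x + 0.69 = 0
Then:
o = 0.62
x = -0.44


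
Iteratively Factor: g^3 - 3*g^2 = (g - 3)*(g^2) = g*(g - 3)*(g)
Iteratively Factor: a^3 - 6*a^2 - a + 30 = (a + 2)*(a^2 - 8*a + 15) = (a - 3)*(a + 2)*(a - 5)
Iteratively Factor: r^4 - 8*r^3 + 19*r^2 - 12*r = (r - 3)*(r^3 - 5*r^2 + 4*r) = (r - 4)*(r - 3)*(r^2 - r) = r*(r - 4)*(r - 3)*(r - 1)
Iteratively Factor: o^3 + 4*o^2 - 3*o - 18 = (o - 2)*(o^2 + 6*o + 9) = (o - 2)*(o + 3)*(o + 3)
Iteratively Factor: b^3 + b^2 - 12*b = (b)*(b^2 + b - 12) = b*(b + 4)*(b - 3)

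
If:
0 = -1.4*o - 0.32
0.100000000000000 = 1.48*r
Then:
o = -0.23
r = 0.07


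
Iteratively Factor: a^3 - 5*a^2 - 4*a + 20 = (a + 2)*(a^2 - 7*a + 10) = (a - 5)*(a + 2)*(a - 2)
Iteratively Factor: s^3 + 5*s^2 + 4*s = (s)*(s^2 + 5*s + 4) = s*(s + 1)*(s + 4)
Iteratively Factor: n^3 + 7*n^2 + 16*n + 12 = (n + 3)*(n^2 + 4*n + 4) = (n + 2)*(n + 3)*(n + 2)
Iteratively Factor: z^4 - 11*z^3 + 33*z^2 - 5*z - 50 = (z - 5)*(z^3 - 6*z^2 + 3*z + 10) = (z - 5)*(z - 2)*(z^2 - 4*z - 5) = (z - 5)*(z - 2)*(z + 1)*(z - 5)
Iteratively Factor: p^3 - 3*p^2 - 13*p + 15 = (p - 1)*(p^2 - 2*p - 15) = (p - 1)*(p + 3)*(p - 5)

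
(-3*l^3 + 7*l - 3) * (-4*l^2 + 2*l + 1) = 12*l^5 - 6*l^4 - 31*l^3 + 26*l^2 + l - 3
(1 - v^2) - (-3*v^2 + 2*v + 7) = 2*v^2 - 2*v - 6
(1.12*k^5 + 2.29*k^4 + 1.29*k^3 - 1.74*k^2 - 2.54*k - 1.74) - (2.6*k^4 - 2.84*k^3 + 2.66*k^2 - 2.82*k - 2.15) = 1.12*k^5 - 0.31*k^4 + 4.13*k^3 - 4.4*k^2 + 0.28*k + 0.41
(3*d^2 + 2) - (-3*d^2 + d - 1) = 6*d^2 - d + 3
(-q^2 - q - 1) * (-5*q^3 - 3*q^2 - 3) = 5*q^5 + 8*q^4 + 8*q^3 + 6*q^2 + 3*q + 3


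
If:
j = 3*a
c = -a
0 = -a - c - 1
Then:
No Solution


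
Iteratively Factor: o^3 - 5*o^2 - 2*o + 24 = (o + 2)*(o^2 - 7*o + 12) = (o - 4)*(o + 2)*(o - 3)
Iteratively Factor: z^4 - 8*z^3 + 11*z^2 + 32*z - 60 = (z - 5)*(z^3 - 3*z^2 - 4*z + 12) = (z - 5)*(z - 3)*(z^2 - 4) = (z - 5)*(z - 3)*(z - 2)*(z + 2)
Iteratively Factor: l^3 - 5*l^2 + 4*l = (l)*(l^2 - 5*l + 4) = l*(l - 4)*(l - 1)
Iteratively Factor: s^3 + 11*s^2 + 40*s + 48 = (s + 4)*(s^2 + 7*s + 12) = (s + 3)*(s + 4)*(s + 4)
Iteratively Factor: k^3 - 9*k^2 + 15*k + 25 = (k - 5)*(k^2 - 4*k - 5) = (k - 5)*(k + 1)*(k - 5)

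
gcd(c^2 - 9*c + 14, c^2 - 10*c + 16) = c - 2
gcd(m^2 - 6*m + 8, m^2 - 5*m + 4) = m - 4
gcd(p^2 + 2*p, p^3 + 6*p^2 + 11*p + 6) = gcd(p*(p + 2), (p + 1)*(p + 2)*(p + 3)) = p + 2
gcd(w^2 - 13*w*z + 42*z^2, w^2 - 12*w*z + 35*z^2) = -w + 7*z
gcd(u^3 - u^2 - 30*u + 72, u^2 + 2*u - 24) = u^2 + 2*u - 24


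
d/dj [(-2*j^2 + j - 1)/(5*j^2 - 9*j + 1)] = (13*j^2 + 6*j - 8)/(25*j^4 - 90*j^3 + 91*j^2 - 18*j + 1)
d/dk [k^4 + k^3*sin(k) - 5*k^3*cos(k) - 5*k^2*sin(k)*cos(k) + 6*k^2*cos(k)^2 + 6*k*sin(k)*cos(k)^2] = 5*k^3*sin(k) + k^3*cos(k) + 4*k^3 + 3*k^2*sin(k) - 6*k^2*sin(2*k) - 15*k^2*cos(k) - 5*k^2*cos(2*k) - 5*k*sin(2*k) + 3*k*cos(k)/2 + 6*k*cos(2*k) + 9*k*cos(3*k)/2 + 6*k + 3*sin(k)/2 + 3*sin(3*k)/2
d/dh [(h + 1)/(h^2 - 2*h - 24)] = (h^2 - 2*h - 2*(h - 1)*(h + 1) - 24)/(-h^2 + 2*h + 24)^2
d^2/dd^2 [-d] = 0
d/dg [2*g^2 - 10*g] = 4*g - 10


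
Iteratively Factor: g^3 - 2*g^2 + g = (g)*(g^2 - 2*g + 1) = g*(g - 1)*(g - 1)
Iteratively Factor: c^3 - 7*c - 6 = (c + 1)*(c^2 - c - 6) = (c + 1)*(c + 2)*(c - 3)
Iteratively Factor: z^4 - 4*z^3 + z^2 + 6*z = (z)*(z^3 - 4*z^2 + z + 6) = z*(z - 3)*(z^2 - z - 2) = z*(z - 3)*(z - 2)*(z + 1)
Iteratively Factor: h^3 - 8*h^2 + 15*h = (h)*(h^2 - 8*h + 15) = h*(h - 3)*(h - 5)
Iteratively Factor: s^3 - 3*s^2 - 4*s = (s - 4)*(s^2 + s) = (s - 4)*(s + 1)*(s)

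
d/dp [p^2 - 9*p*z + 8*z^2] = 2*p - 9*z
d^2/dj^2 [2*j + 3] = 0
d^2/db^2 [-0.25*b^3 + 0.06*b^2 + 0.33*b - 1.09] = 0.12 - 1.5*b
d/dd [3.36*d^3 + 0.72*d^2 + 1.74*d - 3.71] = 10.08*d^2 + 1.44*d + 1.74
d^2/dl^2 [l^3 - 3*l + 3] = 6*l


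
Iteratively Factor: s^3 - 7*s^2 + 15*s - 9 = (s - 3)*(s^2 - 4*s + 3) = (s - 3)*(s - 1)*(s - 3)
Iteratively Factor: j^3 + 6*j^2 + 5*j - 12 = (j + 4)*(j^2 + 2*j - 3) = (j + 3)*(j + 4)*(j - 1)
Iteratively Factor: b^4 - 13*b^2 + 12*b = (b)*(b^3 - 13*b + 12) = b*(b + 4)*(b^2 - 4*b + 3) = b*(b - 1)*(b + 4)*(b - 3)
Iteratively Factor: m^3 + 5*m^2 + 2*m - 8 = (m - 1)*(m^2 + 6*m + 8) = (m - 1)*(m + 2)*(m + 4)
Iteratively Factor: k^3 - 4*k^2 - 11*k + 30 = (k - 5)*(k^2 + k - 6) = (k - 5)*(k + 3)*(k - 2)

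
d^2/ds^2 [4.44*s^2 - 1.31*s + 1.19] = 8.88000000000000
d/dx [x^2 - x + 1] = 2*x - 1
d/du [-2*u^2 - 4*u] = -4*u - 4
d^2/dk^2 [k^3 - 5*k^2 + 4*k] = 6*k - 10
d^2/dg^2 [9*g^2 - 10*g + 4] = 18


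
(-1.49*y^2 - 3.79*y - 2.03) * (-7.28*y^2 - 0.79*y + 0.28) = 10.8472*y^4 + 28.7683*y^3 + 17.3553*y^2 + 0.5425*y - 0.5684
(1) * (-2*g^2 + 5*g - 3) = -2*g^2 + 5*g - 3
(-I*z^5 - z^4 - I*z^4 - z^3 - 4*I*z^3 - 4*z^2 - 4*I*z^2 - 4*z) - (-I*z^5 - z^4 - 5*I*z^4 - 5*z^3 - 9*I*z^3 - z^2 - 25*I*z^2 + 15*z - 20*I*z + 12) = 4*I*z^4 + 4*z^3 + 5*I*z^3 - 3*z^2 + 21*I*z^2 - 19*z + 20*I*z - 12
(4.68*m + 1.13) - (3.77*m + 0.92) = 0.91*m + 0.21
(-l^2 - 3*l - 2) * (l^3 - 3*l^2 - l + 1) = -l^5 + 8*l^3 + 8*l^2 - l - 2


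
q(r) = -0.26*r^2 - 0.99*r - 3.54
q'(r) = -0.52*r - 0.99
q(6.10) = -19.25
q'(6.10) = -4.16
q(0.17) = -3.72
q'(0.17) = -1.08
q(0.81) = -4.51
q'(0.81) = -1.41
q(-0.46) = -3.14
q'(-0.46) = -0.75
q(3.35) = -9.77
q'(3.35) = -2.73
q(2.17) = -6.91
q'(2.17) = -2.12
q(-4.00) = -3.74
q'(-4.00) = 1.09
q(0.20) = -3.75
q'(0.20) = -1.09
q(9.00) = -33.51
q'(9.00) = -5.67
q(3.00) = -8.85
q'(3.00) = -2.55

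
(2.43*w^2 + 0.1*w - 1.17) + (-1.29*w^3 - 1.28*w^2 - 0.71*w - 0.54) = -1.29*w^3 + 1.15*w^2 - 0.61*w - 1.71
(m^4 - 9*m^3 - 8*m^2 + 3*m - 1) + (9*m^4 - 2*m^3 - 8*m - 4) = 10*m^4 - 11*m^3 - 8*m^2 - 5*m - 5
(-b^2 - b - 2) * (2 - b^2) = b^4 + b^3 - 2*b - 4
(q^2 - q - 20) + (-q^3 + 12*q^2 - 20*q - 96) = -q^3 + 13*q^2 - 21*q - 116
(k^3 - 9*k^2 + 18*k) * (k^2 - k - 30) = k^5 - 10*k^4 - 3*k^3 + 252*k^2 - 540*k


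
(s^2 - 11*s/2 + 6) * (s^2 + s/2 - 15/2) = s^4 - 5*s^3 - 17*s^2/4 + 177*s/4 - 45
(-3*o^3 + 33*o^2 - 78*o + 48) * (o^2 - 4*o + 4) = -3*o^5 + 45*o^4 - 222*o^3 + 492*o^2 - 504*o + 192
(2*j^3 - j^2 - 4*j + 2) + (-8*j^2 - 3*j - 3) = 2*j^3 - 9*j^2 - 7*j - 1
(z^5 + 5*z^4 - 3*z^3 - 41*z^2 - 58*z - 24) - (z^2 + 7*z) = z^5 + 5*z^4 - 3*z^3 - 42*z^2 - 65*z - 24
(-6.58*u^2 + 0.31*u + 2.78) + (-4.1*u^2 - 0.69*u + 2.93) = -10.68*u^2 - 0.38*u + 5.71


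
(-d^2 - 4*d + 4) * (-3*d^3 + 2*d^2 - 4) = 3*d^5 + 10*d^4 - 20*d^3 + 12*d^2 + 16*d - 16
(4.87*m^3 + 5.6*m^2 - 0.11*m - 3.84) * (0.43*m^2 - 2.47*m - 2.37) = 2.0941*m^5 - 9.6209*m^4 - 25.4212*m^3 - 14.6515*m^2 + 9.7455*m + 9.1008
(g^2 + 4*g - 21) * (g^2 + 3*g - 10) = g^4 + 7*g^3 - 19*g^2 - 103*g + 210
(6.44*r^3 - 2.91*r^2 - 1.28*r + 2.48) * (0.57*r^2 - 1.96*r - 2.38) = 3.6708*r^5 - 14.2811*r^4 - 10.3532*r^3 + 10.8482*r^2 - 1.8144*r - 5.9024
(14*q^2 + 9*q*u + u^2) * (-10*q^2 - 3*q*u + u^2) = -140*q^4 - 132*q^3*u - 23*q^2*u^2 + 6*q*u^3 + u^4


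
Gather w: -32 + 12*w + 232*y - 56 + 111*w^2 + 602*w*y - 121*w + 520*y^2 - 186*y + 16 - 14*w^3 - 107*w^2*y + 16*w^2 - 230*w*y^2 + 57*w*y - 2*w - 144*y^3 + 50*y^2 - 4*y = -14*w^3 + w^2*(127 - 107*y) + w*(-230*y^2 + 659*y - 111) - 144*y^3 + 570*y^2 + 42*y - 72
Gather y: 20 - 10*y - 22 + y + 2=-9*y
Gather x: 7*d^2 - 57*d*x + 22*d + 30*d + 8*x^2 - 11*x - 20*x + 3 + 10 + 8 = 7*d^2 + 52*d + 8*x^2 + x*(-57*d - 31) + 21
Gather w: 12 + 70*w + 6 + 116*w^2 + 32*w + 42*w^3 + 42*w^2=42*w^3 + 158*w^2 + 102*w + 18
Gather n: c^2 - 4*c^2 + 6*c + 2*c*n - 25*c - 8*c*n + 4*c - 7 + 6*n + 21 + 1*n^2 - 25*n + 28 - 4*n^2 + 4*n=-3*c^2 - 15*c - 3*n^2 + n*(-6*c - 15) + 42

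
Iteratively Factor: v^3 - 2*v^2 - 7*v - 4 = (v + 1)*(v^2 - 3*v - 4) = (v + 1)^2*(v - 4)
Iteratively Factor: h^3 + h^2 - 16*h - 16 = (h + 4)*(h^2 - 3*h - 4) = (h + 1)*(h + 4)*(h - 4)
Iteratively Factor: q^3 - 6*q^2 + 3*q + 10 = (q - 2)*(q^2 - 4*q - 5) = (q - 2)*(q + 1)*(q - 5)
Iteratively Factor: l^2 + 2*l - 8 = (l - 2)*(l + 4)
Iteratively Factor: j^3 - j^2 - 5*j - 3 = (j + 1)*(j^2 - 2*j - 3) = (j + 1)^2*(j - 3)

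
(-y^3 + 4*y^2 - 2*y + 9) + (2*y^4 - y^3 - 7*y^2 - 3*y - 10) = 2*y^4 - 2*y^3 - 3*y^2 - 5*y - 1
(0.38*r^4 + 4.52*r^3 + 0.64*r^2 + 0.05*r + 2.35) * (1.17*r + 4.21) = 0.4446*r^5 + 6.8882*r^4 + 19.778*r^3 + 2.7529*r^2 + 2.96*r + 9.8935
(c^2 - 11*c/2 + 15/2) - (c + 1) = c^2 - 13*c/2 + 13/2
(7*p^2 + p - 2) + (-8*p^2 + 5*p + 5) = -p^2 + 6*p + 3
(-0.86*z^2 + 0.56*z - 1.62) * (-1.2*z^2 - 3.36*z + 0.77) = 1.032*z^4 + 2.2176*z^3 - 0.5998*z^2 + 5.8744*z - 1.2474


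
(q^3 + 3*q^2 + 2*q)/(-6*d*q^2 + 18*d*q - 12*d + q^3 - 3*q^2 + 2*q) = q*(q^2 + 3*q + 2)/(-6*d*q^2 + 18*d*q - 12*d + q^3 - 3*q^2 + 2*q)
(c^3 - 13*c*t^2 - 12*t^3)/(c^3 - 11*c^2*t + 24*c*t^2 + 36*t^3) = (c^2 - c*t - 12*t^2)/(c^2 - 12*c*t + 36*t^2)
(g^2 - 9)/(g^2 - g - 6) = (g + 3)/(g + 2)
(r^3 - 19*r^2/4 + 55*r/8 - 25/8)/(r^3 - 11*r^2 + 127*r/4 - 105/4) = (4*r^2 - 9*r + 5)/(2*(2*r^2 - 17*r + 21))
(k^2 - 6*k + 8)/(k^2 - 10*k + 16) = (k - 4)/(k - 8)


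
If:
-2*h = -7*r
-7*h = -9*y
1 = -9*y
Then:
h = -1/7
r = -2/49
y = -1/9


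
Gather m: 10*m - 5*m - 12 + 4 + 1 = 5*m - 7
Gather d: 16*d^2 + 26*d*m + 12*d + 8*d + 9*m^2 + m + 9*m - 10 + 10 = 16*d^2 + d*(26*m + 20) + 9*m^2 + 10*m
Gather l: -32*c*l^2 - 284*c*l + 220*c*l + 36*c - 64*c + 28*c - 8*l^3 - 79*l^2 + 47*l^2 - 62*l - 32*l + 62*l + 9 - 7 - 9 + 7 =-8*l^3 + l^2*(-32*c - 32) + l*(-64*c - 32)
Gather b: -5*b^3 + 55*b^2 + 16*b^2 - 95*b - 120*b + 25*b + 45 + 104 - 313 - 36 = -5*b^3 + 71*b^2 - 190*b - 200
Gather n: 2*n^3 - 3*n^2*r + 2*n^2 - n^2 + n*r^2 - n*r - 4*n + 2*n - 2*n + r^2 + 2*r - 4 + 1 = 2*n^3 + n^2*(1 - 3*r) + n*(r^2 - r - 4) + r^2 + 2*r - 3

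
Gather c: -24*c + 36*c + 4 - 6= 12*c - 2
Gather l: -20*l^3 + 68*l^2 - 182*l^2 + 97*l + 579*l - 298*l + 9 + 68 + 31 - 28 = -20*l^3 - 114*l^2 + 378*l + 80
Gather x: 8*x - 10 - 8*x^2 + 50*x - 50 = -8*x^2 + 58*x - 60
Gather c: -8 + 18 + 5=15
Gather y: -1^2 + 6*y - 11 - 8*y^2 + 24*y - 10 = -8*y^2 + 30*y - 22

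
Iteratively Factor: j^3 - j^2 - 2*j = (j)*(j^2 - j - 2) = j*(j - 2)*(j + 1)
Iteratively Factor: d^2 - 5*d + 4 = (d - 1)*(d - 4)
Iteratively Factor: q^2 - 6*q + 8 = (q - 2)*(q - 4)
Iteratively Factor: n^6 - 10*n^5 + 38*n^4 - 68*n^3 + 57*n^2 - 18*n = (n - 1)*(n^5 - 9*n^4 + 29*n^3 - 39*n^2 + 18*n) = (n - 2)*(n - 1)*(n^4 - 7*n^3 + 15*n^2 - 9*n) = (n - 3)*(n - 2)*(n - 1)*(n^3 - 4*n^2 + 3*n) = (n - 3)^2*(n - 2)*(n - 1)*(n^2 - n) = (n - 3)^2*(n - 2)*(n - 1)^2*(n)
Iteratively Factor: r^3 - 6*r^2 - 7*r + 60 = (r - 4)*(r^2 - 2*r - 15) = (r - 4)*(r + 3)*(r - 5)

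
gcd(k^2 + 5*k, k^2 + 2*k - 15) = k + 5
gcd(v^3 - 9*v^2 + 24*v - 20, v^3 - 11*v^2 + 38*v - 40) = v^2 - 7*v + 10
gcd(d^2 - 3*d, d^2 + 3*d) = d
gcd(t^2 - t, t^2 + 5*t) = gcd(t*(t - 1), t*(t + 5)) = t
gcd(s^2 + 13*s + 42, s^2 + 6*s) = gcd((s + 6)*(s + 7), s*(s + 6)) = s + 6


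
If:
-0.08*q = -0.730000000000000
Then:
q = 9.12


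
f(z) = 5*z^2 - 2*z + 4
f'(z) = 10*z - 2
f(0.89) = 6.18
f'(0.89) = 6.90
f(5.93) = 167.96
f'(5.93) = 57.30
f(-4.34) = 106.86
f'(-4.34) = -45.40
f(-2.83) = 49.70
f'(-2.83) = -30.30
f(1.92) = 18.59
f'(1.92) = 17.20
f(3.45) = 56.61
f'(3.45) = 32.50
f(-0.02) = 4.04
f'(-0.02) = -2.20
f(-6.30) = 215.05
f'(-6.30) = -65.00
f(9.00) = 391.00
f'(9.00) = 88.00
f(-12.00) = 748.00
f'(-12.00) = -122.00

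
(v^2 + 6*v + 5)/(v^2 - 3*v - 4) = (v + 5)/(v - 4)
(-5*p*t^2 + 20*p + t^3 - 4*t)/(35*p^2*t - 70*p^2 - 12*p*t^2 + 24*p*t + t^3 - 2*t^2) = (-t - 2)/(7*p - t)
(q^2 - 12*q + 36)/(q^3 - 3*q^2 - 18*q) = (q - 6)/(q*(q + 3))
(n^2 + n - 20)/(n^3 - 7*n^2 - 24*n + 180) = (n - 4)/(n^2 - 12*n + 36)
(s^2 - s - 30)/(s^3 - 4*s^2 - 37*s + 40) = (s - 6)/(s^2 - 9*s + 8)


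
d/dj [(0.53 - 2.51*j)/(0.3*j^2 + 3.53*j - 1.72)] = (0.753*j^2 - 0.318*j + 2.4463)/(0.09*j^4 + 2.118*j^3 + 11.4289*j^2 - 12.1432*j + 2.9584)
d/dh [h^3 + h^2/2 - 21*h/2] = 3*h^2 + h - 21/2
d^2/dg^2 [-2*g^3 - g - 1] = -12*g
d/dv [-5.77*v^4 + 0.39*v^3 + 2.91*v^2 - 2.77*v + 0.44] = -23.08*v^3 + 1.17*v^2 + 5.82*v - 2.77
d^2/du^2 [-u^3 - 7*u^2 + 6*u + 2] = -6*u - 14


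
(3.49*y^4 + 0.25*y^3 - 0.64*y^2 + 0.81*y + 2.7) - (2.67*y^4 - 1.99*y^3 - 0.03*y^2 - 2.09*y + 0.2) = 0.82*y^4 + 2.24*y^3 - 0.61*y^2 + 2.9*y + 2.5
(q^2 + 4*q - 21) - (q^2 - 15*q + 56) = 19*q - 77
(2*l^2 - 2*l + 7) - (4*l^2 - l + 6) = -2*l^2 - l + 1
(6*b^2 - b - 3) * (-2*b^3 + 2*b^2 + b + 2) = -12*b^5 + 14*b^4 + 10*b^3 + 5*b^2 - 5*b - 6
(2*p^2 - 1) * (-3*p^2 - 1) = -6*p^4 + p^2 + 1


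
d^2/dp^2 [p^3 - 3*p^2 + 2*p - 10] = 6*p - 6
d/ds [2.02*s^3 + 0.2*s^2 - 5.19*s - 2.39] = 6.06*s^2 + 0.4*s - 5.19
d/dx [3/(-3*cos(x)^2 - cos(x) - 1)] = -3*(6*cos(x) + 1)*sin(x)/(3*cos(x)^2 + cos(x) + 1)^2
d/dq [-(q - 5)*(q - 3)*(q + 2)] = -3*q^2 + 12*q + 1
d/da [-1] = 0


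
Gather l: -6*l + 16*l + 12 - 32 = 10*l - 20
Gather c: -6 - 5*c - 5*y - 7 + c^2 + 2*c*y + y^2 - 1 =c^2 + c*(2*y - 5) + y^2 - 5*y - 14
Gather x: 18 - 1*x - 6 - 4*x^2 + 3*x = -4*x^2 + 2*x + 12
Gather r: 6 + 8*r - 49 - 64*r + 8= -56*r - 35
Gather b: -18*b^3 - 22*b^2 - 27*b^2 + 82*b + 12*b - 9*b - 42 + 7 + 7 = -18*b^3 - 49*b^2 + 85*b - 28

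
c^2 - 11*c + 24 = (c - 8)*(c - 3)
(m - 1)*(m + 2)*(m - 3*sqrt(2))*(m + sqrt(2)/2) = m^4 - 5*sqrt(2)*m^3/2 + m^3 - 5*m^2 - 5*sqrt(2)*m^2/2 - 3*m + 5*sqrt(2)*m + 6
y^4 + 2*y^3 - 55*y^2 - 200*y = y*(y - 8)*(y + 5)^2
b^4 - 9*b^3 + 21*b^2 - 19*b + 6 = (b - 6)*(b - 1)^3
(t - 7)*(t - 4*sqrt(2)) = t^2 - 7*t - 4*sqrt(2)*t + 28*sqrt(2)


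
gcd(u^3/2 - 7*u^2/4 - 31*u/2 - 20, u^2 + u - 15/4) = u + 5/2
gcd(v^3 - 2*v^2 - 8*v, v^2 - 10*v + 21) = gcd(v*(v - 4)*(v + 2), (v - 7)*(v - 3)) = 1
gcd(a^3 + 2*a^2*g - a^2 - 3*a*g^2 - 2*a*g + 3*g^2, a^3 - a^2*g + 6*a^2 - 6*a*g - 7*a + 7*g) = a^2 - a*g - a + g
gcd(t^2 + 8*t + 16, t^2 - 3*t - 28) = t + 4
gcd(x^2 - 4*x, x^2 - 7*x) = x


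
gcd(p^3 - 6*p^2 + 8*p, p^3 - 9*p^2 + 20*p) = p^2 - 4*p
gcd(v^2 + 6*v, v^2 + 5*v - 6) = v + 6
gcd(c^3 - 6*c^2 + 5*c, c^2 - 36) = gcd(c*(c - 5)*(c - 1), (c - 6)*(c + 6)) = 1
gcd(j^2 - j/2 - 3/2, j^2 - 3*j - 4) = j + 1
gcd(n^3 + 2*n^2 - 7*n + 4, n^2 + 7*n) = 1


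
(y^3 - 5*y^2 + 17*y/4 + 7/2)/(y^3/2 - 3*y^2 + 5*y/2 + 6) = (4*y^3 - 20*y^2 + 17*y + 14)/(2*(y^3 - 6*y^2 + 5*y + 12))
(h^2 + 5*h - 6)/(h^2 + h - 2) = (h + 6)/(h + 2)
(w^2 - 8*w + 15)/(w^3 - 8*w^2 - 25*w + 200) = (w - 3)/(w^2 - 3*w - 40)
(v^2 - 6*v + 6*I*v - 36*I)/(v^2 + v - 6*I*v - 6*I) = (v^2 + 6*v*(-1 + I) - 36*I)/(v^2 + v*(1 - 6*I) - 6*I)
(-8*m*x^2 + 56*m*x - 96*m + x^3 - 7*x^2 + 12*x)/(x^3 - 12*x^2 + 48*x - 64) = (-8*m*x + 24*m + x^2 - 3*x)/(x^2 - 8*x + 16)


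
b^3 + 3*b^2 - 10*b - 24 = (b - 3)*(b + 2)*(b + 4)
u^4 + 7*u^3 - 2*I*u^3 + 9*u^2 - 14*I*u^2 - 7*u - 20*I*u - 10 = (u + 2)*(u + 5)*(u - I)^2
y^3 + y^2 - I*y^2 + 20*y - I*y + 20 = (y + 1)*(y - 5*I)*(y + 4*I)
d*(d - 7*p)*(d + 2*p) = d^3 - 5*d^2*p - 14*d*p^2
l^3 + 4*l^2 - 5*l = l*(l - 1)*(l + 5)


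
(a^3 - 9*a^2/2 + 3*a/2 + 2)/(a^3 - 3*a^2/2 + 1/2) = (a - 4)/(a - 1)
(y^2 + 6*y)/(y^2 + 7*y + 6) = y/(y + 1)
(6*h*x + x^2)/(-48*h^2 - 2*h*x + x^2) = x/(-8*h + x)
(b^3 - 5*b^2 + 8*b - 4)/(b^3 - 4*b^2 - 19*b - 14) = (-b^3 + 5*b^2 - 8*b + 4)/(-b^3 + 4*b^2 + 19*b + 14)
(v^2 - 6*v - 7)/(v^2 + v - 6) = (v^2 - 6*v - 7)/(v^2 + v - 6)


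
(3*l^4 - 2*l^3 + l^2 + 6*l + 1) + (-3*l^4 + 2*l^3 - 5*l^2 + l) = -4*l^2 + 7*l + 1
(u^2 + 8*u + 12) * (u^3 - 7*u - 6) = u^5 + 8*u^4 + 5*u^3 - 62*u^2 - 132*u - 72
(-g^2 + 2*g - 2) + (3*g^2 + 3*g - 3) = 2*g^2 + 5*g - 5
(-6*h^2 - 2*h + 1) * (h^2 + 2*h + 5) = -6*h^4 - 14*h^3 - 33*h^2 - 8*h + 5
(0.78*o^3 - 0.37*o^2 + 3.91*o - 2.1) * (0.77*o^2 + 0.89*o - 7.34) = 0.6006*o^5 + 0.4093*o^4 - 3.0438*o^3 + 4.5787*o^2 - 30.5684*o + 15.414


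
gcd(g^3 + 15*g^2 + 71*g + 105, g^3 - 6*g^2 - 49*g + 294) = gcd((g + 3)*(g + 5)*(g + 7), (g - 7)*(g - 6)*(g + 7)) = g + 7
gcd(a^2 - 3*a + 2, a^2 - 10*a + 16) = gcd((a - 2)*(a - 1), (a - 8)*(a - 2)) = a - 2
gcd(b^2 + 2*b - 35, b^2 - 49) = b + 7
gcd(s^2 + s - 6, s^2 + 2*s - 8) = s - 2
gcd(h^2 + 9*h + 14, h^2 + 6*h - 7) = h + 7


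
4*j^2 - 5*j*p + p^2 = (-4*j + p)*(-j + p)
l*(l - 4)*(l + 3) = l^3 - l^2 - 12*l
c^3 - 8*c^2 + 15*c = c*(c - 5)*(c - 3)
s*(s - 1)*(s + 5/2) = s^3 + 3*s^2/2 - 5*s/2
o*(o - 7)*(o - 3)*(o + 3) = o^4 - 7*o^3 - 9*o^2 + 63*o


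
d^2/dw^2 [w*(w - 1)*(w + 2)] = 6*w + 2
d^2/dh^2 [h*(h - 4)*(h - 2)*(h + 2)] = 12*h^2 - 24*h - 8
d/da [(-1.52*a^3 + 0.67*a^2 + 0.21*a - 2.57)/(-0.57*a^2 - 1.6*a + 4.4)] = (0.8664*a^4 + 4.864*a^3 - 21.0163*a^2 + 2.9662*a - 3.188)/(0.3249*a^4 + 1.824*a^3 - 2.456*a^2 - 14.08*a + 19.36)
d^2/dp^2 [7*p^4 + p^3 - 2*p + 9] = 6*p*(14*p + 1)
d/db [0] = 0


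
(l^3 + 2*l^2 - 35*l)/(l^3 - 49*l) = (l - 5)/(l - 7)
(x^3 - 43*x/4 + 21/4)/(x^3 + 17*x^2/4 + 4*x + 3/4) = (4*x^3 - 43*x + 21)/(4*x^3 + 17*x^2 + 16*x + 3)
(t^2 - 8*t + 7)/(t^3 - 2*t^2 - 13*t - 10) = (-t^2 + 8*t - 7)/(-t^3 + 2*t^2 + 13*t + 10)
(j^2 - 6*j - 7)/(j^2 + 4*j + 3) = (j - 7)/(j + 3)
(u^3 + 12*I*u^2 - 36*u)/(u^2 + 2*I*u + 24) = u*(u + 6*I)/(u - 4*I)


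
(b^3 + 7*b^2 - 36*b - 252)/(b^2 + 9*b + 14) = (b^2 - 36)/(b + 2)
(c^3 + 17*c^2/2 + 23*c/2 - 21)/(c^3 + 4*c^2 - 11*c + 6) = (c + 7/2)/(c - 1)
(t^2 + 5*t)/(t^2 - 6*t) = (t + 5)/(t - 6)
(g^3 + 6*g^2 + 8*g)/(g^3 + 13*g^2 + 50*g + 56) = g/(g + 7)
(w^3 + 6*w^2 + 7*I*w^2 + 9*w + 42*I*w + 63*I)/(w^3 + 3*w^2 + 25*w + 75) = (w^2 + w*(3 + 7*I) + 21*I)/(w^2 + 25)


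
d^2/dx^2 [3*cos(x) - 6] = -3*cos(x)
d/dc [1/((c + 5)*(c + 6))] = (-2*c - 11)/(c^4 + 22*c^3 + 181*c^2 + 660*c + 900)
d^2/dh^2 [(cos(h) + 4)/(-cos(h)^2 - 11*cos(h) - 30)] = (9*(1 - cos(2*h))^2*cos(h)/4 + 5*(1 - cos(2*h))^2/4 - 542*cos(h) - 170*cos(2*h) - 21*cos(3*h)/2 - cos(5*h)/2 - 243)/((cos(h) + 5)^3*(cos(h) + 6)^3)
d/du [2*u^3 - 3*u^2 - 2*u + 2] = 6*u^2 - 6*u - 2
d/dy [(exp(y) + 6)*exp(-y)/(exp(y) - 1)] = (-exp(2*y) - 12*exp(y) + 6)*exp(-y)/(exp(2*y) - 2*exp(y) + 1)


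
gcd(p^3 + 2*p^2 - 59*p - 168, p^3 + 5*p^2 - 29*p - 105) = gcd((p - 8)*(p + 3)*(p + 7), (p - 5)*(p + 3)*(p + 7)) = p^2 + 10*p + 21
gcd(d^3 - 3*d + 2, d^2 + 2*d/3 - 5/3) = d - 1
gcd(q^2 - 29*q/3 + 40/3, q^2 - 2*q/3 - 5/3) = q - 5/3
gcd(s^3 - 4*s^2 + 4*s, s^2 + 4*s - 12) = s - 2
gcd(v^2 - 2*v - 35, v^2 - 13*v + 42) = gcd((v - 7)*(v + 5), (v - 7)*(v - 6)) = v - 7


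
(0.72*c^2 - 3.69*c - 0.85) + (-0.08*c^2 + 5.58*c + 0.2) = 0.64*c^2 + 1.89*c - 0.65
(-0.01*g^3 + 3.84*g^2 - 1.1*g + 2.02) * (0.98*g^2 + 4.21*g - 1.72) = -0.0098*g^5 + 3.7211*g^4 + 15.1056*g^3 - 9.2562*g^2 + 10.3962*g - 3.4744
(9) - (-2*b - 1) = 2*b + 10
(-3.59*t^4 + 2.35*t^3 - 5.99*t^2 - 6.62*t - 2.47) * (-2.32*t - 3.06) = 8.3288*t^5 + 5.5334*t^4 + 6.7058*t^3 + 33.6878*t^2 + 25.9876*t + 7.5582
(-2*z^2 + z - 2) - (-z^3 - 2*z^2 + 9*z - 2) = z^3 - 8*z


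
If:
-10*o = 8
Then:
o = -4/5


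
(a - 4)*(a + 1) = a^2 - 3*a - 4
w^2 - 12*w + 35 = (w - 7)*(w - 5)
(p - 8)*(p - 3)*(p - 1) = p^3 - 12*p^2 + 35*p - 24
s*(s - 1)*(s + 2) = s^3 + s^2 - 2*s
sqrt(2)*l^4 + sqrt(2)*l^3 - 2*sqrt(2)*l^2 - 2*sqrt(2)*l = l*(l - sqrt(2))*(l + sqrt(2))*(sqrt(2)*l + sqrt(2))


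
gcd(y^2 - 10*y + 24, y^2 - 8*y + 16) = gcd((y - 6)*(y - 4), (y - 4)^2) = y - 4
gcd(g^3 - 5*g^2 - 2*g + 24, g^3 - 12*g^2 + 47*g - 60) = g^2 - 7*g + 12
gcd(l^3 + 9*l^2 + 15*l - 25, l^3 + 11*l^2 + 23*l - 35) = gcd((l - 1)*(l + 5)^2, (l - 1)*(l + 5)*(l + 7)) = l^2 + 4*l - 5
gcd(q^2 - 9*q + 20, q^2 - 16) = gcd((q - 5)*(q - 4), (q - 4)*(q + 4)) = q - 4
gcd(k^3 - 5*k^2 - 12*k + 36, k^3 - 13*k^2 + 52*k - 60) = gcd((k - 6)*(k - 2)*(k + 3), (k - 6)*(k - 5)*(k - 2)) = k^2 - 8*k + 12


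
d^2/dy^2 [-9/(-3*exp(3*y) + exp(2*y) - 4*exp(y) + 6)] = 9*((-27*exp(2*y) + 4*exp(y) - 4)*(3*exp(3*y) - exp(2*y) + 4*exp(y) - 6) + 2*(9*exp(2*y) - 2*exp(y) + 4)^2*exp(y))*exp(y)/(3*exp(3*y) - exp(2*y) + 4*exp(y) - 6)^3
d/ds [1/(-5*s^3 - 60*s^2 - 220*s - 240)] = (3*s^2 + 24*s + 44)/(5*(s^3 + 12*s^2 + 44*s + 48)^2)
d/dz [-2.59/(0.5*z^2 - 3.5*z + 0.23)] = (2.59*z - 9.065)/(0.5*z^2 - 3.5*z + 0.23)^2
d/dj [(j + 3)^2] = 2*j + 6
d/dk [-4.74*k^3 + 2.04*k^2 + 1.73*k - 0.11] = -14.22*k^2 + 4.08*k + 1.73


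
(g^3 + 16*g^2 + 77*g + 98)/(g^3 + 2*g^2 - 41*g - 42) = (g^2 + 9*g + 14)/(g^2 - 5*g - 6)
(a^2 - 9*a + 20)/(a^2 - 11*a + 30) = (a - 4)/(a - 6)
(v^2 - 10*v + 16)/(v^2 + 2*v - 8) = (v - 8)/(v + 4)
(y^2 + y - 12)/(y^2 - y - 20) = (y - 3)/(y - 5)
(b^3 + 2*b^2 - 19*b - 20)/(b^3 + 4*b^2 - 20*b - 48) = (b^2 + 6*b + 5)/(b^2 + 8*b + 12)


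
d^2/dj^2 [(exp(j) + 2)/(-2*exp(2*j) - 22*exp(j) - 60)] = (-exp(4*j) + 3*exp(3*j) + 114*exp(2*j) + 328*exp(j) - 240)*exp(j)/(2*(exp(6*j) + 33*exp(5*j) + 453*exp(4*j) + 3311*exp(3*j) + 13590*exp(2*j) + 29700*exp(j) + 27000))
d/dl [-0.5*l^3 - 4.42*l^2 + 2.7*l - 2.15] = -1.5*l^2 - 8.84*l + 2.7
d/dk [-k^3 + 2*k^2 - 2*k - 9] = -3*k^2 + 4*k - 2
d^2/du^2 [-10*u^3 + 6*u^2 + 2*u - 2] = 12 - 60*u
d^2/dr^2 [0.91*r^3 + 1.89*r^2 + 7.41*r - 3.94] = 5.46*r + 3.78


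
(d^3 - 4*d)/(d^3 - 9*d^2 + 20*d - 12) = d*(d + 2)/(d^2 - 7*d + 6)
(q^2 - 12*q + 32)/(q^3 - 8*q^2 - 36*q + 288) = (q - 4)/(q^2 - 36)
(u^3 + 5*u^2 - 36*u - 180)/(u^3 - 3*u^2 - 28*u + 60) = (u + 6)/(u - 2)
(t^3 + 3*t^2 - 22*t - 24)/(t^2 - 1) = (t^2 + 2*t - 24)/(t - 1)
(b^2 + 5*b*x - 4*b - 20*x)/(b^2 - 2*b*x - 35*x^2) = (4 - b)/(-b + 7*x)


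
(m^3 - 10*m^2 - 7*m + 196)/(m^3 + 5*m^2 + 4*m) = (m^2 - 14*m + 49)/(m*(m + 1))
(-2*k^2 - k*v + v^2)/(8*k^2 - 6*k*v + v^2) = (k + v)/(-4*k + v)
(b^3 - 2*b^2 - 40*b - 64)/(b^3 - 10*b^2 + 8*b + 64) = (b + 4)/(b - 4)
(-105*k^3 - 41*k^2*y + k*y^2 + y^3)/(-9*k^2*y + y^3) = (-35*k^2 - 2*k*y + y^2)/(y*(-3*k + y))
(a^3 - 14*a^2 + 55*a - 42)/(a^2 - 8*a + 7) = a - 6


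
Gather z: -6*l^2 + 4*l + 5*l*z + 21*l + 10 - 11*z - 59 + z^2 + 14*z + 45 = -6*l^2 + 25*l + z^2 + z*(5*l + 3) - 4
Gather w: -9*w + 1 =1 - 9*w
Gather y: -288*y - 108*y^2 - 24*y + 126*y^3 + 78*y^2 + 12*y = 126*y^3 - 30*y^2 - 300*y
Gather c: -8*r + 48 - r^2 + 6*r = -r^2 - 2*r + 48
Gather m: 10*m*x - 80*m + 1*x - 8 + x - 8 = m*(10*x - 80) + 2*x - 16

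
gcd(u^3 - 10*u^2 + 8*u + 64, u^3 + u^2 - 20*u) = u - 4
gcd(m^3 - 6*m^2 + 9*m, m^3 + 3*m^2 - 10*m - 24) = m - 3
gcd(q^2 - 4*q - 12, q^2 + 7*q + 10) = q + 2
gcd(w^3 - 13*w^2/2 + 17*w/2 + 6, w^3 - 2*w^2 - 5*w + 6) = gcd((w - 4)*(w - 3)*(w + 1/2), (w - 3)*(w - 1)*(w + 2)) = w - 3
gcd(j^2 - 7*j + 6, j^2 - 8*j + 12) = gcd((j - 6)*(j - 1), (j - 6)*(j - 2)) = j - 6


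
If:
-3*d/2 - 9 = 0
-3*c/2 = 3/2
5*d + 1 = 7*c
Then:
No Solution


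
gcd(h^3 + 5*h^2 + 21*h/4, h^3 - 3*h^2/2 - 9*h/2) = h^2 + 3*h/2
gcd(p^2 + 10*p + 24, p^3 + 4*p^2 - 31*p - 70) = 1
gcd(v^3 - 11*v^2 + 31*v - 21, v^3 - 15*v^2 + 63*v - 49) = v^2 - 8*v + 7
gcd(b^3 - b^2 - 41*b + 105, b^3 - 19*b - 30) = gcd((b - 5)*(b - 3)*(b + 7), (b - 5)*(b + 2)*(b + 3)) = b - 5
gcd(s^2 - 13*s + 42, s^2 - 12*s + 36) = s - 6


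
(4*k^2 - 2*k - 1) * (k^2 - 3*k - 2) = 4*k^4 - 14*k^3 - 3*k^2 + 7*k + 2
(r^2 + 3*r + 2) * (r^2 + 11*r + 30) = r^4 + 14*r^3 + 65*r^2 + 112*r + 60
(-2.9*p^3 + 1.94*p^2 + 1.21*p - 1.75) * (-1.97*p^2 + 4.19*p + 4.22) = 5.713*p^5 - 15.9728*p^4 - 6.4931*p^3 + 16.7042*p^2 - 2.2263*p - 7.385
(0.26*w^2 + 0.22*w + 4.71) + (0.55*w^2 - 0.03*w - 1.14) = 0.81*w^2 + 0.19*w + 3.57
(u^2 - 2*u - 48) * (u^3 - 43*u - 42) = u^5 - 2*u^4 - 91*u^3 + 44*u^2 + 2148*u + 2016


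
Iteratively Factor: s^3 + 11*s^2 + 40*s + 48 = (s + 4)*(s^2 + 7*s + 12) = (s + 4)^2*(s + 3)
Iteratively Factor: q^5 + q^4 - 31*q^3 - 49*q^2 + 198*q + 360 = (q + 2)*(q^4 - q^3 - 29*q^2 + 9*q + 180) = (q + 2)*(q + 4)*(q^3 - 5*q^2 - 9*q + 45) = (q - 5)*(q + 2)*(q + 4)*(q^2 - 9) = (q - 5)*(q + 2)*(q + 3)*(q + 4)*(q - 3)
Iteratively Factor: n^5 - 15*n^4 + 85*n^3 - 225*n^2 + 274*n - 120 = (n - 4)*(n^4 - 11*n^3 + 41*n^2 - 61*n + 30) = (n - 4)*(n - 2)*(n^3 - 9*n^2 + 23*n - 15) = (n - 4)*(n - 3)*(n - 2)*(n^2 - 6*n + 5) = (n - 4)*(n - 3)*(n - 2)*(n - 1)*(n - 5)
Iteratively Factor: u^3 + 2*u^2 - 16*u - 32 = (u + 2)*(u^2 - 16) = (u - 4)*(u + 2)*(u + 4)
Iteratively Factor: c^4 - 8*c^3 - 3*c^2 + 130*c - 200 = (c - 5)*(c^3 - 3*c^2 - 18*c + 40) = (c - 5)*(c + 4)*(c^2 - 7*c + 10) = (c - 5)^2*(c + 4)*(c - 2)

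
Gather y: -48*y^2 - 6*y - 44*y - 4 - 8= -48*y^2 - 50*y - 12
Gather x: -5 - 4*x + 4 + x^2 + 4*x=x^2 - 1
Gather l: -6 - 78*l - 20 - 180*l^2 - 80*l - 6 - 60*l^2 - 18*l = -240*l^2 - 176*l - 32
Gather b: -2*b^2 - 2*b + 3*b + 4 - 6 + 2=-2*b^2 + b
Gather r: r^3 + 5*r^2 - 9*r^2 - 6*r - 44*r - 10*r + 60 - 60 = r^3 - 4*r^2 - 60*r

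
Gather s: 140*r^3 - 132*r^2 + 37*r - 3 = 140*r^3 - 132*r^2 + 37*r - 3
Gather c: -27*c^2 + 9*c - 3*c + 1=-27*c^2 + 6*c + 1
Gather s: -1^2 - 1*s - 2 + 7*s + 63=6*s + 60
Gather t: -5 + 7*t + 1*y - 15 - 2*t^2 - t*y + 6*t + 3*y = -2*t^2 + t*(13 - y) + 4*y - 20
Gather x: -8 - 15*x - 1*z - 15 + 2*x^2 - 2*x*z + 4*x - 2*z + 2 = 2*x^2 + x*(-2*z - 11) - 3*z - 21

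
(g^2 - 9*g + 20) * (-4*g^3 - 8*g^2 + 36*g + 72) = -4*g^5 + 28*g^4 + 28*g^3 - 412*g^2 + 72*g + 1440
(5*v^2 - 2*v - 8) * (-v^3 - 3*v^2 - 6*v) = -5*v^5 - 13*v^4 - 16*v^3 + 36*v^2 + 48*v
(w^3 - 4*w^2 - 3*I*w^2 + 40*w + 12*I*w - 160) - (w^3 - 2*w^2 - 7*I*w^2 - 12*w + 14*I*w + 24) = -2*w^2 + 4*I*w^2 + 52*w - 2*I*w - 184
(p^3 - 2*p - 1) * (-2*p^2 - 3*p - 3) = -2*p^5 - 3*p^4 + p^3 + 8*p^2 + 9*p + 3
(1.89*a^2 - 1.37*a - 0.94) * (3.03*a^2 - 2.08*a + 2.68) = 5.7267*a^4 - 8.0823*a^3 + 5.0666*a^2 - 1.7164*a - 2.5192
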